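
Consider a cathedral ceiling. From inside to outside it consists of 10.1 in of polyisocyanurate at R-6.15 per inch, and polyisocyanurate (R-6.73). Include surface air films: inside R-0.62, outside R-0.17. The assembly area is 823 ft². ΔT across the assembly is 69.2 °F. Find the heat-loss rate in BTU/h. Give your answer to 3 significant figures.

818 BTU/h

10.1 × 6.15 = 62.12
R_total = 0.62 + 62.12 + 6.73 + 0.17 = 69.64 ft²·°F·h/BTU
Q = A·ΔT/R = 823 × 69.2 / 69.64 = 817.9 BTU/h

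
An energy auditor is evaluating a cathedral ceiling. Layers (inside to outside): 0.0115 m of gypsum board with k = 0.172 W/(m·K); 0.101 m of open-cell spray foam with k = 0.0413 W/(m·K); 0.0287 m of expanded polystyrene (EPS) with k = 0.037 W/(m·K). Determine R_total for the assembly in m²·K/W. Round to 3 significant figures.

3.29 m²·K/W

0.0115/0.172 = 0.06686
0.101/0.0413 = 2.446
0.0287/0.037 = 0.7757
R_total = 0.06686 + 2.446 + 0.7757 = 3.288 m²·K/W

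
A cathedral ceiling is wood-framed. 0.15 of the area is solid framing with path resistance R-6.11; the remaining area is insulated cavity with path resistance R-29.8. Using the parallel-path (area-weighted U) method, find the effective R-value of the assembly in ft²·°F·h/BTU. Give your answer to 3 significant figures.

U_eff = 0.85/29.8 + 0.15/6.11 = 0.02852 + 0.02455 = 0.05307
R_eff = 1/U_eff = 18.84 ft²·°F·h/BTU

18.8 ft²·°F·h/BTU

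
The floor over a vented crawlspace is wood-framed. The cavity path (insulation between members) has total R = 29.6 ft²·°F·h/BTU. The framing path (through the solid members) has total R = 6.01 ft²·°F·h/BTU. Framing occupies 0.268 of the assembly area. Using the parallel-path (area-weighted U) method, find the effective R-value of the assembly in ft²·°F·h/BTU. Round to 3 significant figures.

U_eff = 0.732/29.6 + 0.268/6.01 = 0.02473 + 0.04459 = 0.06932
R_eff = 1/U_eff = 14.43 ft²·°F·h/BTU

14.4 ft²·°F·h/BTU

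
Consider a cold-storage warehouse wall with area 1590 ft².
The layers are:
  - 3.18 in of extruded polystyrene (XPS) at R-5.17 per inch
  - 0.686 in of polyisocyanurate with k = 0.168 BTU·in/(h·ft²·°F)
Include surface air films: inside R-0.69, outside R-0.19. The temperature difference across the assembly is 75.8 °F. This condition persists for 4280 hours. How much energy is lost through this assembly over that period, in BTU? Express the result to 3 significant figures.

3.18 × 5.17 = 16.44
0.686/0.168 = 4.083
R_total = 0.69 + 16.44 + 4.083 + 0.19 = 21.4 ft²·°F·h/BTU
Q = 1590 × 75.8 / 21.4 = 5631 BTU/h
E = 5631 × 4280 = 24100000 BTU

24100000 BTU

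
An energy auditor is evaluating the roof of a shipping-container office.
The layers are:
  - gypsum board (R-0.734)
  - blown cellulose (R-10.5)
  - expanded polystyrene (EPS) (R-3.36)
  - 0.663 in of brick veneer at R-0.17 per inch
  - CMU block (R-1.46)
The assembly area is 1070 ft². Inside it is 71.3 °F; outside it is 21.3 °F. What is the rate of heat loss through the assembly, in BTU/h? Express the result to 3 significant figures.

0.663 × 0.17 = 0.1127
R_total = 0.734 + 10.5 + 3.36 + 0.1127 + 1.46 = 16.17 ft²·°F·h/BTU
Q = A·ΔT/R = 1070 × (71.3 − 21.3) / 16.17 = 3309 BTU/h

3310 BTU/h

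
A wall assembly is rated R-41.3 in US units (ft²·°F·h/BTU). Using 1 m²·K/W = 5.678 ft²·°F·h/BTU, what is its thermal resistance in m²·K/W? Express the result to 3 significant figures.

7.27 m²·K/W

R_SI = 41.3/5.678 = 7.274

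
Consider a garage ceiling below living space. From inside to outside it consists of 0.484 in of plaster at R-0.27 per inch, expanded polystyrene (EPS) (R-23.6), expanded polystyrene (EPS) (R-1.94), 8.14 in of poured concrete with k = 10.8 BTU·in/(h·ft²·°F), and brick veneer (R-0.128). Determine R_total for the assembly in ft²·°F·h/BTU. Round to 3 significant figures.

26.6 ft²·°F·h/BTU

0.484 × 0.27 = 0.1307
8.14/10.8 = 0.7537
R_total = 0.1307 + 23.6 + 1.94 + 0.7537 + 0.128 = 26.55 ft²·°F·h/BTU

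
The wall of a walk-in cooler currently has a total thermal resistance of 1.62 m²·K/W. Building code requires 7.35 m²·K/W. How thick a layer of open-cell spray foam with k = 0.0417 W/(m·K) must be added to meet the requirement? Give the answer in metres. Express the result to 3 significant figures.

0.239 m

ΔR = 7.35 − 1.62 = 5.73 m²·K/W
L = ΔR × k = 5.73 × 0.0417 = 0.2389 m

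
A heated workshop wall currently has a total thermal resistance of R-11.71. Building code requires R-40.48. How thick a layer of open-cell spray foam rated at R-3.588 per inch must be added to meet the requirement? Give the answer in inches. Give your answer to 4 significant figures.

8.018 in

ΔR = 40.48 − 11.71 = 28.77 ft²·°F·h/BTU
L = ΔR / (R/in) = 28.77/3.588 = 8.0184 in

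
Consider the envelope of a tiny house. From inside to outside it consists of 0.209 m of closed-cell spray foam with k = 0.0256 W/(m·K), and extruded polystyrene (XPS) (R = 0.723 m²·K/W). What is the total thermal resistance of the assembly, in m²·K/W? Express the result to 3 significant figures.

8.89 m²·K/W

0.209/0.0256 = 8.164
R_total = 8.164 + 0.723 = 8.887 m²·K/W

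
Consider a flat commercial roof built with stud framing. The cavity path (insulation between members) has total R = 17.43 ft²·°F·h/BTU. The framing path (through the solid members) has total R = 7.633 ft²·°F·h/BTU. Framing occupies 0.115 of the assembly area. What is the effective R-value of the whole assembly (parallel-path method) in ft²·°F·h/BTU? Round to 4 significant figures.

15.19 ft²·°F·h/BTU

U_eff = 0.885/17.43 + 0.115/7.633 = 0.050775 + 0.015066 = 0.065841
R_eff = 1/U_eff = 15.188 ft²·°F·h/BTU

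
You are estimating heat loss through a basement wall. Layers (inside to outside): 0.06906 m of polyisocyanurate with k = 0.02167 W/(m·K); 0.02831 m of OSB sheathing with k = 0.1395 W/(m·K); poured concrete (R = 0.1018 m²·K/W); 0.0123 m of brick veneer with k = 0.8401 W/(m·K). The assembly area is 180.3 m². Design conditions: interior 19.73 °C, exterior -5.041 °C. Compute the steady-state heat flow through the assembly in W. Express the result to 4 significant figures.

0.06906/0.02167 = 3.1869
0.02831/0.1395 = 0.20294
0.0123/0.8401 = 0.014641
R_total = 3.1869 + 0.20294 + 0.1018 + 0.014641 = 3.5063 m²·K/W
Q = A·ΔT/R = 180.3 × (19.73 − (-5.041)) / 3.5063 = 1273.8 W

1274 W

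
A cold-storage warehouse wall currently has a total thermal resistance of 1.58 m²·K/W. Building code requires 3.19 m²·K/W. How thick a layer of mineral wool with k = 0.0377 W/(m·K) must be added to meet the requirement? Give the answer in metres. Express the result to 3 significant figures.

0.0607 m

ΔR = 3.19 − 1.58 = 1.61 m²·K/W
L = ΔR × k = 1.61 × 0.0377 = 0.0607 m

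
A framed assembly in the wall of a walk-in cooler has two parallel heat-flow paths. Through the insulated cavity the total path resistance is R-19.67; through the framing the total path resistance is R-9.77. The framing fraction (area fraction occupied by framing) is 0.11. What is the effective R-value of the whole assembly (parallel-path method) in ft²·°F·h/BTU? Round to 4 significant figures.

17.70 ft²·°F·h/BTU

U_eff = 0.89/19.67 + 0.11/9.77 = 0.045247 + 0.011259 = 0.056506
R_eff = 1/U_eff = 17.697 ft²·°F·h/BTU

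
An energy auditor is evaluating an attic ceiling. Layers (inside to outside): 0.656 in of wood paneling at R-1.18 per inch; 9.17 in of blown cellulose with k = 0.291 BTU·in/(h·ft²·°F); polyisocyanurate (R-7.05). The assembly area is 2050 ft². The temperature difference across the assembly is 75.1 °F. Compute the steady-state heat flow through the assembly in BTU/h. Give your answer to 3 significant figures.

3910 BTU/h

0.656 × 1.18 = 0.7741
9.17/0.291 = 31.51
R_total = 0.7741 + 31.51 + 7.05 = 39.34 ft²·°F·h/BTU
Q = A·ΔT/R = 2050 × 75.1 / 39.34 = 3914 BTU/h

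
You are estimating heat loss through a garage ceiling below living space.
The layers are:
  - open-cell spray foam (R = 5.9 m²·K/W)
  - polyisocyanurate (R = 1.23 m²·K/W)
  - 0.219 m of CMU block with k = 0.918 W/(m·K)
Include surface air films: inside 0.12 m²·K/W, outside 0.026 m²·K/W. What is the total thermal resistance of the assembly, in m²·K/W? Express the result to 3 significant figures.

0.219/0.918 = 0.2386
R_total = 0.12 + 5.9 + 1.23 + 0.2386 + 0.026 = 7.515 m²·K/W

7.51 m²·K/W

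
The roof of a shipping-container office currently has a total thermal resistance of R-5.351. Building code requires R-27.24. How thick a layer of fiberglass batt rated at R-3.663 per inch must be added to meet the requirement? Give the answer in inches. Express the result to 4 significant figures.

ΔR = 27.24 − 5.351 = 21.889 ft²·°F·h/BTU
L = ΔR / (R/in) = 21.889/3.663 = 5.9757 in

5.976 in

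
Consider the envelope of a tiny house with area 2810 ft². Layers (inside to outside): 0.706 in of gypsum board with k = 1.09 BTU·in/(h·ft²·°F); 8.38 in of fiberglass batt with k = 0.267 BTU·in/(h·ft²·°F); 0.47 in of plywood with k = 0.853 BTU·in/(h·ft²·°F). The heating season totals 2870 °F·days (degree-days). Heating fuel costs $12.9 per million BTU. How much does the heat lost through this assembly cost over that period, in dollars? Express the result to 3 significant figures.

76.6 dollars

0.706/1.09 = 0.6477
8.38/0.267 = 31.39
0.47/0.853 = 0.551
R_total = 0.6477 + 31.39 + 0.551 = 32.58 ft²·°F·h/BTU
E = A × HDD × 24 / R = 2810 × 2870 × 24 / 32.58 = 5940000 BTU
Cost = 5940000/10⁶ × 12.9 = $76.63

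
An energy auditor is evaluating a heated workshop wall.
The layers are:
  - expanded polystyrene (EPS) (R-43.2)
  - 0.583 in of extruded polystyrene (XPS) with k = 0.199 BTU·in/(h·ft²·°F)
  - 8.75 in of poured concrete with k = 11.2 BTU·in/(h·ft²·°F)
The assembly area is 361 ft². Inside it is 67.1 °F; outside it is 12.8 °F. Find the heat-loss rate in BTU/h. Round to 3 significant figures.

418 BTU/h

0.583/0.199 = 2.93
8.75/11.2 = 0.7812
R_total = 43.2 + 2.93 + 0.7812 = 46.91 ft²·°F·h/BTU
Q = A·ΔT/R = 361 × (67.1 − 12.8) / 46.91 = 417.9 BTU/h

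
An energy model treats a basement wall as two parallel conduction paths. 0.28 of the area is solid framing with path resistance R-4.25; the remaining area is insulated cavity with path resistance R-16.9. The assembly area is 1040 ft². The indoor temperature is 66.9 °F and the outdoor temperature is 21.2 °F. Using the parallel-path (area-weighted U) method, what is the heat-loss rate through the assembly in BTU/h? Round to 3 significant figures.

U_eff = 0.72/16.9 + 0.28/4.25 = 0.0426 + 0.06588 = 0.1085
R_eff = 1/U_eff = 9.218 ft²·°F·h/BTU
Q = 1040 × (66.9 − 21.2) / 9.218 = 5156 BTU/h

5160 BTU/h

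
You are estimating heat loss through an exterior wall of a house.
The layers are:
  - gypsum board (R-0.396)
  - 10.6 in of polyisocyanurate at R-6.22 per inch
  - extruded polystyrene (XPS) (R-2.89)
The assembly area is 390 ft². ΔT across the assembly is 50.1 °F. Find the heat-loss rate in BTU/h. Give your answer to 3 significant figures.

10.6 × 6.22 = 65.93
R_total = 0.396 + 65.93 + 2.89 = 69.22 ft²·°F·h/BTU
Q = A·ΔT/R = 390 × 50.1 / 69.22 = 282.3 BTU/h

282 BTU/h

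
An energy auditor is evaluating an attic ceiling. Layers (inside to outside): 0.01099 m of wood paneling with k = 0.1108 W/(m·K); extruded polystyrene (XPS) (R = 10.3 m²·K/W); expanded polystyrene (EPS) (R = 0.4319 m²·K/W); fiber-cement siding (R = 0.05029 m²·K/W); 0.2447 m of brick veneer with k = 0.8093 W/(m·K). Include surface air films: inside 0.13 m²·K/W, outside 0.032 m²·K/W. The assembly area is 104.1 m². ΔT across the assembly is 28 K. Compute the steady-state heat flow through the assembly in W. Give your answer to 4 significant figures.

0.01099/0.1108 = 0.099188
0.2447/0.8093 = 0.30236
R_total = 0.13 + 0.099188 + 10.3 + 0.4319 + 0.05029 + 0.30236 + 0.032 = 11.346 m²·K/W
Q = A·ΔT/R = 104.1 × 28 / 11.346 = 256.91 W

256.9 W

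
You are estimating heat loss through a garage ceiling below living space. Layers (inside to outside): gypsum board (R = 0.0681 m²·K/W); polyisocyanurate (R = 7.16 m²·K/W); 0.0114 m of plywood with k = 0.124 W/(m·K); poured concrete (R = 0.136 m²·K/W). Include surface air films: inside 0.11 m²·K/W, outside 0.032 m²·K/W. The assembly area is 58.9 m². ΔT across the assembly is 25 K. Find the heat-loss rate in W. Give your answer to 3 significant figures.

194 W

0.0114/0.124 = 0.09194
R_total = 0.11 + 0.0681 + 7.16 + 0.09194 + 0.136 + 0.032 = 7.598 m²·K/W
Q = A·ΔT/R = 58.9 × 25 / 7.598 = 193.8 W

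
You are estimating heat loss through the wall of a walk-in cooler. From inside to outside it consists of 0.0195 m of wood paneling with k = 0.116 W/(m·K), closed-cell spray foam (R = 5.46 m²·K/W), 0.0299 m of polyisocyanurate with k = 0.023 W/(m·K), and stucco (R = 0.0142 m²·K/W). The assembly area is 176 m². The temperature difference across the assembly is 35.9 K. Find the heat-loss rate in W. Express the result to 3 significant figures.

0.0195/0.116 = 0.1681
0.0299/0.023 = 1.3
R_total = 0.1681 + 5.46 + 1.3 + 0.0142 = 6.942 m²·K/W
Q = A·ΔT/R = 176 × 35.9 / 6.942 = 910.1 W

910 W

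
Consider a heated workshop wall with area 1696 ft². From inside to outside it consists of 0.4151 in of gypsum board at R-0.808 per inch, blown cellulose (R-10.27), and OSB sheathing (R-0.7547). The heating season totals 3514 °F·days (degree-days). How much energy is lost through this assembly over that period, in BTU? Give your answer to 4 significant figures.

12590000 BTU

0.4151 × 0.808 = 0.3354
R_total = 0.3354 + 10.27 + 0.7547 = 11.36 ft²·°F·h/BTU
E = A × HDD × 24 / R = 1696 × 3514 × 24 / 11.36 = 12591000 BTU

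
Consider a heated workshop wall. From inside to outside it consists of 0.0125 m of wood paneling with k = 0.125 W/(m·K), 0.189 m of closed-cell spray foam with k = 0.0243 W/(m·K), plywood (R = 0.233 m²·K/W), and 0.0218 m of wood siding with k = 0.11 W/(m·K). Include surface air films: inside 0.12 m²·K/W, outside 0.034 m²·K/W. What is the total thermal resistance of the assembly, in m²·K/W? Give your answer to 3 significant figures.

0.0125/0.125 = 0.1
0.189/0.0243 = 7.778
0.0218/0.11 = 0.1982
R_total = 0.12 + 0.1 + 7.778 + 0.233 + 0.1982 + 0.034 = 8.463 m²·K/W

8.46 m²·K/W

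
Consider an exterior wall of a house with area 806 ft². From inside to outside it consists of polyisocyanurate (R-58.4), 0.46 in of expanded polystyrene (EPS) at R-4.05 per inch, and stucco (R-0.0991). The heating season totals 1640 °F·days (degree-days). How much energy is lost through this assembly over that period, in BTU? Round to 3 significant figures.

526000 BTU

0.46 × 4.05 = 1.863
R_total = 58.4 + 1.863 + 0.0991 = 60.36 ft²·°F·h/BTU
E = A × HDD × 24 / R = 806 × 1640 × 24 / 60.36 = 525600 BTU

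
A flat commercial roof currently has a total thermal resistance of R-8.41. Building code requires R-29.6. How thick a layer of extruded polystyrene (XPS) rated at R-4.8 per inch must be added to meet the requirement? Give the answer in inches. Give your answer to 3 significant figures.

4.41 in

ΔR = 29.6 − 8.41 = 21.19 ft²·°F·h/BTU
L = ΔR / (R/in) = 21.19/4.8 = 4.415 in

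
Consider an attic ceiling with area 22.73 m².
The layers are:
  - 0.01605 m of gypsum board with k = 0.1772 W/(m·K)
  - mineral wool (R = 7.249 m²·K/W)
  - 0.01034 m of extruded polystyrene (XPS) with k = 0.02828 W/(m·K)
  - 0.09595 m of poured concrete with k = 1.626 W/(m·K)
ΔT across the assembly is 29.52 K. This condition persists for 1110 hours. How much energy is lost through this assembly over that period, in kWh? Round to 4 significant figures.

0.01605/0.1772 = 0.090576
0.01034/0.02828 = 0.36563
0.09595/1.626 = 0.05901
R_total = 0.090576 + 7.249 + 0.36563 + 0.05901 = 7.7642 m²·K/W
Q = 22.73 × 29.52 / 7.7642 = 86.421 W
E = 86.421 W × 1110 h / 1000 = 95.927 kWh

95.93 kWh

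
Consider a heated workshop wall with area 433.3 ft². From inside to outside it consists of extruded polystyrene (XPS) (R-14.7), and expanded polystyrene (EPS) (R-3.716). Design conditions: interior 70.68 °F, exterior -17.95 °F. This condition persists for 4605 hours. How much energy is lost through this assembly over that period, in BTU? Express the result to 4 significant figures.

R_total = 14.7 + 3.716 = 18.416 ft²·°F·h/BTU
Q = 433.3 × (70.68 − (-17.95)) / 18.416 = 2085.3 BTU/h
E = 2085.3 × 4605 = 9602900 BTU

9603000 BTU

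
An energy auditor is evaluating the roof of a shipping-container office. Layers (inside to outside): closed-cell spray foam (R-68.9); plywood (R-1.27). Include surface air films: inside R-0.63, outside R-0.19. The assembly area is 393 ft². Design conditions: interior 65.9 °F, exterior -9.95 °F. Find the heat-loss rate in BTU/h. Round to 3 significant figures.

420 BTU/h

R_total = 0.63 + 68.9 + 1.27 + 0.19 = 70.99 ft²·°F·h/BTU
Q = A·ΔT/R = 393 × (65.9 − (-9.95)) / 70.99 = 419.9 BTU/h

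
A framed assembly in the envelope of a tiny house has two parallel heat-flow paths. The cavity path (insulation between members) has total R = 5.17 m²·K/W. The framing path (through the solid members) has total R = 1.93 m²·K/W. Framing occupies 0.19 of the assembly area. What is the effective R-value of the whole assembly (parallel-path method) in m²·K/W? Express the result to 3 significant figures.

3.92 m²·K/W

U_eff = 0.81/5.17 + 0.19/1.93 = 0.1567 + 0.09845 = 0.2551
R_eff = 1/U_eff = 3.92 m²·K/W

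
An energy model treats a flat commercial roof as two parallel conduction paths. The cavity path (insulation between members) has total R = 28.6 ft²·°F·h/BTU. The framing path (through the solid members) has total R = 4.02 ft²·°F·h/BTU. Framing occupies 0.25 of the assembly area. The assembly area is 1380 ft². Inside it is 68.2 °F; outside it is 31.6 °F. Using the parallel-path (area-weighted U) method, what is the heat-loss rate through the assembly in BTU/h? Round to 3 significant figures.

4470 BTU/h

U_eff = 0.75/28.6 + 0.25/4.02 = 0.02622 + 0.06219 = 0.08841
R_eff = 1/U_eff = 11.31 ft²·°F·h/BTU
Q = 1380 × (68.2 − 31.6) / 11.31 = 4466 BTU/h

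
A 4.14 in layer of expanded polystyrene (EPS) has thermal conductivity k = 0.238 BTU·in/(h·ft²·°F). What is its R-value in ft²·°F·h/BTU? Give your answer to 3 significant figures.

17.4 ft²·°F·h/BTU

R = L/k = 4.14/0.238 = 17.39 ft²·°F·h/BTU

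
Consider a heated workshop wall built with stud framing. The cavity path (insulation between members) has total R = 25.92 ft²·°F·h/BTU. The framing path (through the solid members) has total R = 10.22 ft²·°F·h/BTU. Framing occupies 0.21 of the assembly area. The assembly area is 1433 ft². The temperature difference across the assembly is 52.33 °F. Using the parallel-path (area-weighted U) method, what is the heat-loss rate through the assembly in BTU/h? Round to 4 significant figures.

3826 BTU/h

U_eff = 0.79/25.92 + 0.21/10.22 = 0.030478 + 0.020548 = 0.051026
R_eff = 1/U_eff = 19.598 ft²·°F·h/BTU
Q = 1433 × 52.33 / 19.598 = 3826.4 BTU/h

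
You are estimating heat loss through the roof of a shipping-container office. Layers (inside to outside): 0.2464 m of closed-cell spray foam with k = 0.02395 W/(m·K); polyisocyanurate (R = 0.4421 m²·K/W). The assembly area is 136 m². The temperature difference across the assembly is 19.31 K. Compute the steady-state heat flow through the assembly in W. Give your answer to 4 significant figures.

0.2464/0.02395 = 10.288
R_total = 10.288 + 0.4421 = 10.73 m²·K/W
Q = A·ΔT/R = 136 × 19.31 / 10.73 = 244.74 W

244.7 W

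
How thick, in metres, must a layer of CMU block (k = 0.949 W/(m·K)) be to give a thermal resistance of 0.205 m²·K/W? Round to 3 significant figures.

0.195 m

L = R·k = 0.205 × 0.949 = 0.1945 m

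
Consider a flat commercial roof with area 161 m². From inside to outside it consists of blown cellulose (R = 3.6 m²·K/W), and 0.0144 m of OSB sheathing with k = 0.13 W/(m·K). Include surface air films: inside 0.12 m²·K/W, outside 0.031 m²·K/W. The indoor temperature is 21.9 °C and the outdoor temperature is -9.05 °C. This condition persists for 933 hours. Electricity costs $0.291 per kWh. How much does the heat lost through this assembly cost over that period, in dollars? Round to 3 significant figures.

0.0144/0.13 = 0.1108
R_total = 0.12 + 3.6 + 0.1108 + 0.031 = 3.862 m²·K/W
Q = 161 × (21.9 − (-9.05)) / 3.862 = 1290 W
E = 1290 W × 933 h / 1000 = 1204 kWh
Cost = 1204 × 0.291 = $350.3

350 dollars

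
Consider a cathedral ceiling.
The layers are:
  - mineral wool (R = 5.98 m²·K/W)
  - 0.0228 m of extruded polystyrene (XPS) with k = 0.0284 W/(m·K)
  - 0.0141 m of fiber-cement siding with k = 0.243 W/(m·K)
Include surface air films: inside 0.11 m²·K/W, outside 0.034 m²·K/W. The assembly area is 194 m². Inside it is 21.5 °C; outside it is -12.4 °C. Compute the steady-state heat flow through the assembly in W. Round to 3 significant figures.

942 W

0.0228/0.0284 = 0.8028
0.0141/0.243 = 0.05802
R_total = 0.11 + 5.98 + 0.8028 + 0.05802 + 0.034 = 6.985 m²·K/W
Q = A·ΔT/R = 194 × (21.5 − (-12.4)) / 6.985 = 941.6 W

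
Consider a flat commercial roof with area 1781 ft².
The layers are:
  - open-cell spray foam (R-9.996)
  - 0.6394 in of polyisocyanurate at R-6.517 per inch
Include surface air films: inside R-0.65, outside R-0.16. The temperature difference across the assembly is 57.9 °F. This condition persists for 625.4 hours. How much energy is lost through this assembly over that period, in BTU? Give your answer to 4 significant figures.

0.6394 × 6.517 = 4.167
R_total = 0.65 + 9.996 + 4.167 + 0.16 = 14.973 ft²·°F·h/BTU
Q = 1781 × 57.9 / 14.973 = 6887.1 BTU/h
E = 6887.1 × 625.4 = 4307200 BTU

4307000 BTU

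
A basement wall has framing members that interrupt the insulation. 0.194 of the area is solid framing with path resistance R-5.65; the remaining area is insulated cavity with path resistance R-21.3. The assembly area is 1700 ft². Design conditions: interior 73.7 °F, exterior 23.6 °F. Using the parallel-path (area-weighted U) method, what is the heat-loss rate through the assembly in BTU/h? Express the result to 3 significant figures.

U_eff = 0.806/21.3 + 0.194/5.65 = 0.03784 + 0.03434 = 0.07218
R_eff = 1/U_eff = 13.85 ft²·°F·h/BTU
Q = 1700 × (73.7 − 23.6) / 13.85 = 6147 BTU/h

6150 BTU/h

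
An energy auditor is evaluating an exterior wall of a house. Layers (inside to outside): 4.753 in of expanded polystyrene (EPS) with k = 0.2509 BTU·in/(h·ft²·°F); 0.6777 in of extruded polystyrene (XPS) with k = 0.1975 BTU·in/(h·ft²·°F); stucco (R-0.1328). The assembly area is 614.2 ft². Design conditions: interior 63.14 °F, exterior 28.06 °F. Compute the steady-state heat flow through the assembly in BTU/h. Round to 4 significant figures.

957.3 BTU/h

4.753/0.2509 = 18.944
0.6777/0.1975 = 3.4314
R_total = 18.944 + 3.4314 + 0.1328 = 22.508 ft²·°F·h/BTU
Q = A·ΔT/R = 614.2 × (63.14 − 28.06) / 22.508 = 957.27 BTU/h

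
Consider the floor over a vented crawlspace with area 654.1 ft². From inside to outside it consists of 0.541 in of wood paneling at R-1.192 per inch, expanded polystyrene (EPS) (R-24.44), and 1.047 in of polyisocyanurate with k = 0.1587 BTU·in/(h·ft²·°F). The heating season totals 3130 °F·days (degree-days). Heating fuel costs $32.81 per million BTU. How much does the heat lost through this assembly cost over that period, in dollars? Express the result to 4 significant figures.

0.541 × 1.192 = 0.64487
1.047/0.1587 = 6.5974
R_total = 0.64487 + 24.44 + 6.5974 = 31.682 ft²·°F·h/BTU
E = A × HDD × 24 / R = 654.1 × 3130 × 24 / 31.682 = 1550900 BTU
Cost = 1550900/10⁶ × 32.81 = $50.885

50.89 dollars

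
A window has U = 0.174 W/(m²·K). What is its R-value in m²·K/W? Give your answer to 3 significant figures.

R = 1/U = 1/0.174 = 5.747

5.75 m²·K/W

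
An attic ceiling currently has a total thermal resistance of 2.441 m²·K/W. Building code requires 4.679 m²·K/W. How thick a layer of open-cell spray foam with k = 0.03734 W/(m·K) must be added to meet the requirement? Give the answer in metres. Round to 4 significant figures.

ΔR = 4.679 − 2.441 = 2.238 m²·K/W
L = ΔR × k = 2.238 × 0.03734 = 0.083567 m

0.08357 m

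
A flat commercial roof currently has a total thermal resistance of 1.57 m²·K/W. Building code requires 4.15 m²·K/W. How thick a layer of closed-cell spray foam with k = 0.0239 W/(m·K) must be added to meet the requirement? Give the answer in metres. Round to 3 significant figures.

ΔR = 4.15 − 1.57 = 2.58 m²·K/W
L = ΔR × k = 2.58 × 0.0239 = 0.06166 m

0.0617 m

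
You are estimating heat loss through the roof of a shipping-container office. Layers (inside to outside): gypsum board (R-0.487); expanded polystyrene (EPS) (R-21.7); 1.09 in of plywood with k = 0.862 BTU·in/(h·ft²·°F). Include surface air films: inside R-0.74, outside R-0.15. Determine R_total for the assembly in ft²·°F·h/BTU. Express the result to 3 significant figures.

1.09/0.862 = 1.265
R_total = 0.74 + 0.487 + 21.7 + 1.265 + 0.15 = 24.34 ft²·°F·h/BTU

24.3 ft²·°F·h/BTU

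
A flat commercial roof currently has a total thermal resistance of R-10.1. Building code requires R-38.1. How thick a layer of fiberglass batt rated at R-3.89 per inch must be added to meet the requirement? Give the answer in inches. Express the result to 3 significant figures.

7.20 in

ΔR = 38.1 − 10.1 = 28 ft²·°F·h/BTU
L = ΔR / (R/in) = 28/3.89 = 7.198 in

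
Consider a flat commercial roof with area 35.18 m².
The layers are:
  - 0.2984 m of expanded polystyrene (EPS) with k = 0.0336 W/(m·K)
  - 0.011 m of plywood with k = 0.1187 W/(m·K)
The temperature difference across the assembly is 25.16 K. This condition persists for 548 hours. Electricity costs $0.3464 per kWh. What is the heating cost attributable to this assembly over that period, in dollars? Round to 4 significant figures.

0.2984/0.0336 = 8.881
0.011/0.1187 = 0.092671
R_total = 8.881 + 0.092671 = 8.9736 m²·K/W
Q = 35.18 × 25.16 / 8.9736 = 98.637 W
E = 98.637 W × 548 h / 1000 = 54.053 kWh
Cost = 54.053 × 0.3464 = $18.724

18.72 dollars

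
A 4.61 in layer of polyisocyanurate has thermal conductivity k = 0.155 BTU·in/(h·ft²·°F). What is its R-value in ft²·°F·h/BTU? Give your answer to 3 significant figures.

R = L/k = 4.61/0.155 = 29.74 ft²·°F·h/BTU

29.7 ft²·°F·h/BTU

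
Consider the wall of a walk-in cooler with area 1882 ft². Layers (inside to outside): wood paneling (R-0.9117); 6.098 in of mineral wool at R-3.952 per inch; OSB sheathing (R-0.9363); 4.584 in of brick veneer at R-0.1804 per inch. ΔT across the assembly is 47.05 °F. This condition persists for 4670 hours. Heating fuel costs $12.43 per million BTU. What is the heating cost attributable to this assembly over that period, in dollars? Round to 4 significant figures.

6.098 × 3.952 = 24.099
4.584 × 0.1804 = 0.82695
R_total = 0.9117 + 24.099 + 0.9363 + 0.82695 = 26.774 ft²·°F·h/BTU
Q = 1882 × 47.05 / 26.774 = 3307.2 BTU/h
E = 3307.2 × 4670 = 15445000 BTU
Cost = 15445000/10⁶ × 12.43 = $191.98

192.0 dollars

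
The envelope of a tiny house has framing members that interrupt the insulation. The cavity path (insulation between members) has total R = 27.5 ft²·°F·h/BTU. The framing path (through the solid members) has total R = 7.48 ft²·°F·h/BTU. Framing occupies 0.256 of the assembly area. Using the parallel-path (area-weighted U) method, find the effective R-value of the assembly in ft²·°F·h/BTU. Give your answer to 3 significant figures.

U_eff = 0.744/27.5 + 0.256/7.48 = 0.02705 + 0.03422 = 0.06128
R_eff = 1/U_eff = 16.32 ft²·°F·h/BTU

16.3 ft²·°F·h/BTU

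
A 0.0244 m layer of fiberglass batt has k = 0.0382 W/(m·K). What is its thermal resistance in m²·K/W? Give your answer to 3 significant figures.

R = L/k = 0.0244/0.0382 = 0.6387 m²·K/W

0.639 m²·K/W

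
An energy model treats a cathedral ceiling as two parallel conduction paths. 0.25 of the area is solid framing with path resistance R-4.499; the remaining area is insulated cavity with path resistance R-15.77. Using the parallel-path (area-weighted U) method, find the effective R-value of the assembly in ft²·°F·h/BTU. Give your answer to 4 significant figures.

U_eff = 0.75/15.77 + 0.25/4.499 = 0.047559 + 0.055568 = 0.10313
R_eff = 1/U_eff = 9.6968 ft²·°F·h/BTU

9.697 ft²·°F·h/BTU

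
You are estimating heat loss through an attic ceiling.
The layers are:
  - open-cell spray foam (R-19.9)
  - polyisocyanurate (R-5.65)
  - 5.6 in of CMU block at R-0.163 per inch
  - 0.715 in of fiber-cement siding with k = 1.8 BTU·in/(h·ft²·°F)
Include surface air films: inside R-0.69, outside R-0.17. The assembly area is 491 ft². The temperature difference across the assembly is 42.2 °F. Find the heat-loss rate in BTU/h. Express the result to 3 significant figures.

5.6 × 0.163 = 0.9128
0.715/1.8 = 0.3972
R_total = 0.69 + 19.9 + 5.65 + 0.9128 + 0.3972 + 0.17 = 27.72 ft²·°F·h/BTU
Q = A·ΔT/R = 491 × 42.2 / 27.72 = 747.5 BTU/h

747 BTU/h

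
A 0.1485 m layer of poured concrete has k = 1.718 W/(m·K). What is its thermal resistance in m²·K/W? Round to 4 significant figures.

0.08644 m²·K/W

R = L/k = 0.1485/1.718 = 0.086438 m²·K/W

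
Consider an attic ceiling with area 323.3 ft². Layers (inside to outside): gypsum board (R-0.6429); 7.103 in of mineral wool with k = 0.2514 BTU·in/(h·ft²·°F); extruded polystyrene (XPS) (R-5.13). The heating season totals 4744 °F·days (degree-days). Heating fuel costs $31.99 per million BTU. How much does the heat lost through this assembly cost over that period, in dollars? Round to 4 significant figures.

34.61 dollars

7.103/0.2514 = 28.254
R_total = 0.6429 + 28.254 + 5.13 = 34.027 ft²·°F·h/BTU
E = A × HDD × 24 / R = 323.3 × 4744 × 24 / 34.027 = 1081800 BTU
Cost = 1081800/10⁶ × 31.99 = $34.606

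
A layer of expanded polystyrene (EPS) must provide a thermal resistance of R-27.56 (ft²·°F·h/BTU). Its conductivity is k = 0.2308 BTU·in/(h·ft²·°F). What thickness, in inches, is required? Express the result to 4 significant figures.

6.361 in

L = R × k = 27.56 × 0.2308 = 6.3608 in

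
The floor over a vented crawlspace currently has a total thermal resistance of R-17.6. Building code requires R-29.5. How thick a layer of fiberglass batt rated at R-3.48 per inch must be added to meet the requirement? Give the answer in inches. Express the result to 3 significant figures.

ΔR = 29.5 − 17.6 = 11.9 ft²·°F·h/BTU
L = ΔR / (R/in) = 11.9/3.48 = 3.42 in

3.42 in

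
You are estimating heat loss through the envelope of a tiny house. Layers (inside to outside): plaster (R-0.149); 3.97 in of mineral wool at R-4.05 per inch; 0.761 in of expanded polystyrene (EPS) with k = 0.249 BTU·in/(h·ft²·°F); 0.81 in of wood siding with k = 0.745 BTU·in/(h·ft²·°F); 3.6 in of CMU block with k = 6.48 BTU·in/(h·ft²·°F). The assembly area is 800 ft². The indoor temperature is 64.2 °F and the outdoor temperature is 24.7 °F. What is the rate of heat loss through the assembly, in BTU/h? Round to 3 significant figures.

3.97 × 4.05 = 16.08
0.761/0.249 = 3.056
0.81/0.745 = 1.087
3.6/6.48 = 0.5556
R_total = 0.149 + 16.08 + 3.056 + 1.087 + 0.5556 = 20.93 ft²·°F·h/BTU
Q = A·ΔT/R = 800 × (64.2 − 24.7) / 20.93 = 1510 BTU/h

1510 BTU/h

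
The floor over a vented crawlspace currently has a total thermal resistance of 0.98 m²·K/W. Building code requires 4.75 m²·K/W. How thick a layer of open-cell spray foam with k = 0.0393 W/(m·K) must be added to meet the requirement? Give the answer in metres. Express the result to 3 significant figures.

ΔR = 4.75 − 0.98 = 3.77 m²·K/W
L = ΔR × k = 3.77 × 0.0393 = 0.1482 m

0.148 m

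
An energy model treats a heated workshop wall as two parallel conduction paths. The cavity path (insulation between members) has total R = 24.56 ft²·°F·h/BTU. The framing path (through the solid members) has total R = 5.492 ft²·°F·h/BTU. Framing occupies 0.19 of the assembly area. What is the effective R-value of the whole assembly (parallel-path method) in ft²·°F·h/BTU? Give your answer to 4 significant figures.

14.80 ft²·°F·h/BTU

U_eff = 0.81/24.56 + 0.19/5.492 = 0.03298 + 0.034596 = 0.067576
R_eff = 1/U_eff = 14.798 ft²·°F·h/BTU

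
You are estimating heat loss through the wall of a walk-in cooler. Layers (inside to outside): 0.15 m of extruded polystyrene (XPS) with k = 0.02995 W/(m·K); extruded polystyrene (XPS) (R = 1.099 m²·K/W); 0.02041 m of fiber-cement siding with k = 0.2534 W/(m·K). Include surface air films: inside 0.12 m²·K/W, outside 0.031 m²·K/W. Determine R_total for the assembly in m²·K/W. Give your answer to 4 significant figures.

0.15/0.02995 = 5.0083
0.02041/0.2534 = 0.080545
R_total = 0.12 + 5.0083 + 1.099 + 0.080545 + 0.031 = 6.3389 m²·K/W

6.339 m²·K/W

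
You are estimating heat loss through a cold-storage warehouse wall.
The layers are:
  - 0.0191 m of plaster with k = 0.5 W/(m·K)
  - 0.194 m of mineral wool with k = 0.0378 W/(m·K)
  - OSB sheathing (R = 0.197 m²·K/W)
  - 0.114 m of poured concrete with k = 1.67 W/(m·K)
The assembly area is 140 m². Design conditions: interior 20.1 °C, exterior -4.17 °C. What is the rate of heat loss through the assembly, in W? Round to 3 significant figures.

0.0191/0.5 = 0.0382
0.194/0.0378 = 5.132
0.114/1.67 = 0.06826
R_total = 0.0382 + 5.132 + 0.197 + 0.06826 = 5.436 m²·K/W
Q = A·ΔT/R = 140 × (20.1 − (-4.17)) / 5.436 = 625.1 W

625 W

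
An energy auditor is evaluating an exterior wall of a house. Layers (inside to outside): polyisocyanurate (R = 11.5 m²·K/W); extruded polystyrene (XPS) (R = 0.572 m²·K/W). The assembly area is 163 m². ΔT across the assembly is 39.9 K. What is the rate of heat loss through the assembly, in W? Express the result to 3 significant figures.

539 W

R_total = 11.5 + 0.572 = 12.07 m²·K/W
Q = A·ΔT/R = 163 × 39.9 / 12.07 = 538.7 W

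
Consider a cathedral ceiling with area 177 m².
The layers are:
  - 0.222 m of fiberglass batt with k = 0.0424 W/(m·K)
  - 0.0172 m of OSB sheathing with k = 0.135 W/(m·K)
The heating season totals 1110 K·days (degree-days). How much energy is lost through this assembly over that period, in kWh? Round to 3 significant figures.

879 kWh

0.222/0.0424 = 5.236
0.0172/0.135 = 0.1274
R_total = 5.236 + 0.1274 = 5.363 m²·K/W
E = A × HDD × 24 / R / 1000 = 177 × 1110 × 24 / 5.363 / 1000 = 879.2 kWh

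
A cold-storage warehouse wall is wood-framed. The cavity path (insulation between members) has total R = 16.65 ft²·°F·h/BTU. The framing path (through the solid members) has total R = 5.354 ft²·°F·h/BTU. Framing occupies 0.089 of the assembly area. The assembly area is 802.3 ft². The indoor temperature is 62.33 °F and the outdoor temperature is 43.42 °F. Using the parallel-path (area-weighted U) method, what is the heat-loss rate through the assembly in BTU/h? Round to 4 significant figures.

1082 BTU/h

U_eff = 0.911/16.65 + 0.089/5.354 = 0.054715 + 0.016623 = 0.071338
R_eff = 1/U_eff = 14.018 ft²·°F·h/BTU
Q = 802.3 × (62.33 − 43.42) / 14.018 = 1082.3 BTU/h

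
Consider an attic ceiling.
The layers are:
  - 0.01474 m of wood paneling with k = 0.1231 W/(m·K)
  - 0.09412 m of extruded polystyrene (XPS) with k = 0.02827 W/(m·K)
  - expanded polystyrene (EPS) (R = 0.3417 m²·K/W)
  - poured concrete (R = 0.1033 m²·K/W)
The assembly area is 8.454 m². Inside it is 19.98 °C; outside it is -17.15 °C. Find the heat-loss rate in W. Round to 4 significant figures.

0.01474/0.1231 = 0.11974
0.09412/0.02827 = 3.3293
R_total = 0.11974 + 3.3293 + 0.3417 + 0.1033 = 3.8941 m²·K/W
Q = A·ΔT/R = 8.454 × (19.98 − (-17.15)) / 3.8941 = 80.609 W

80.61 W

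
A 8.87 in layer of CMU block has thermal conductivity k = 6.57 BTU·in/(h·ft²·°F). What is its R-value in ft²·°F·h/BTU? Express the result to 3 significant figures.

1.35 ft²·°F·h/BTU

R = L/k = 8.87/6.57 = 1.35 ft²·°F·h/BTU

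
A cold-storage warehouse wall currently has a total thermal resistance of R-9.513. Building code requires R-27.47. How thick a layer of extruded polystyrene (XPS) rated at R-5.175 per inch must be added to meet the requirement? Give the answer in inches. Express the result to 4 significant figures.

ΔR = 27.47 − 9.513 = 17.957 ft²·°F·h/BTU
L = ΔR / (R/in) = 17.957/5.175 = 3.47 in

3.470 in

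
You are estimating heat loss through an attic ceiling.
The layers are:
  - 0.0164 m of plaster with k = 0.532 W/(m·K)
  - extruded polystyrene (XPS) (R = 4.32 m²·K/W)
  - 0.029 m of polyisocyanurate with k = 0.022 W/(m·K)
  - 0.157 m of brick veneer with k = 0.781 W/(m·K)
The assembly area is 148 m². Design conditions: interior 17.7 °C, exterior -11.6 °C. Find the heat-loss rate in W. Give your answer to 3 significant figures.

739 W

0.0164/0.532 = 0.03083
0.029/0.022 = 1.318
0.157/0.781 = 0.201
R_total = 0.03083 + 4.32 + 1.318 + 0.201 = 5.87 m²·K/W
Q = A·ΔT/R = 148 × (17.7 − (-11.6)) / 5.87 = 738.7 W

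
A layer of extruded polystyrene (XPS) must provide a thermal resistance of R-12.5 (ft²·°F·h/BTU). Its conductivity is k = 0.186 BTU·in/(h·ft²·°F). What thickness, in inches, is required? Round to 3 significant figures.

L = R × k = 12.5 × 0.186 = 2.325 in

2.33 in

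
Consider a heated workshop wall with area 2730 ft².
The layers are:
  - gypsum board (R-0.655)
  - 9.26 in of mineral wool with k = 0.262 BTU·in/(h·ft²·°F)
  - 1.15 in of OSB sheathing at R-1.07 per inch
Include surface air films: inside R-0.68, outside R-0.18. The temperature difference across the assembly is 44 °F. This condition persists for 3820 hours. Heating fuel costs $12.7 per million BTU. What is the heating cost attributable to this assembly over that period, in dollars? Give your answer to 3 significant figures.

153 dollars

9.26/0.262 = 35.34
1.15 × 1.07 = 1.23
R_total = 0.68 + 0.655 + 35.34 + 1.23 + 0.18 = 38.09 ft²·°F·h/BTU
Q = 2730 × 44 / 38.09 = 3154 BTU/h
E = 3154 × 3820 = 12050000 BTU
Cost = 12050000/10⁶ × 12.7 = $153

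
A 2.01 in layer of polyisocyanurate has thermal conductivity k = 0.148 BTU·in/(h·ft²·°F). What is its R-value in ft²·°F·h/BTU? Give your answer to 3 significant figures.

13.6 ft²·°F·h/BTU

R = L/k = 2.01/0.148 = 13.58 ft²·°F·h/BTU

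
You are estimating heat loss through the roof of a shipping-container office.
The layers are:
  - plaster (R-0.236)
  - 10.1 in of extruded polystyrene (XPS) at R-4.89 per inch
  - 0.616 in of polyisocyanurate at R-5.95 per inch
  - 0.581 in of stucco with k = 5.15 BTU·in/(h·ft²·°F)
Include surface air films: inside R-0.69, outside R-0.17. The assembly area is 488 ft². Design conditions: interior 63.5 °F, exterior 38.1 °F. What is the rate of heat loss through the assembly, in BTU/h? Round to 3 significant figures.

10.1 × 4.89 = 49.39
0.616 × 5.95 = 3.665
0.581/5.15 = 0.1128
R_total = 0.69 + 0.236 + 49.39 + 3.665 + 0.1128 + 0.17 = 54.26 ft²·°F·h/BTU
Q = A·ΔT/R = 488 × (63.5 − 38.1) / 54.26 = 228.4 BTU/h

228 BTU/h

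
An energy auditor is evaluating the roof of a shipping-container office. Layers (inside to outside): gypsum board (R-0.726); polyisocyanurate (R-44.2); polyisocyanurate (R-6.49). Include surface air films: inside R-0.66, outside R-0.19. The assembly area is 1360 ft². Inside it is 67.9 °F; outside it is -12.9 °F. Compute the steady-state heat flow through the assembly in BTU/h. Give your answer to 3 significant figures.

R_total = 0.66 + 0.726 + 44.2 + 6.49 + 0.19 = 52.27 ft²·°F·h/BTU
Q = A·ΔT/R = 1360 × (67.9 − (-12.9)) / 52.27 = 2102 BTU/h

2100 BTU/h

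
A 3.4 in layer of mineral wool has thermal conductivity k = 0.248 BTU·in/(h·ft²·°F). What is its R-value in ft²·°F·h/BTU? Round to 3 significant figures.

13.7 ft²·°F·h/BTU

R = L/k = 3.4/0.248 = 13.71 ft²·°F·h/BTU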